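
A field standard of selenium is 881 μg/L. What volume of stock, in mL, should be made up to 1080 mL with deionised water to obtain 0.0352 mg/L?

0.0352 mg/L = 35.2 μg/L.
V₁ = C₂V₂/C₁ = 35.2 × 1080 / 881 = 43.2 mL.

43.2 mL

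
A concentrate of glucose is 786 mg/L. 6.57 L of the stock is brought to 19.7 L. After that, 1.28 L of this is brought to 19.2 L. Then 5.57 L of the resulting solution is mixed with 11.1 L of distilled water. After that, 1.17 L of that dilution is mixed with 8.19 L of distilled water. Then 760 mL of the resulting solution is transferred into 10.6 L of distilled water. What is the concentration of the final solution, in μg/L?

48.8 μg/L

Overall dilution factor = 2.998 × 15 × 2.993 × 8 × 14.95 = 1.61 × 10⁴.
786 mg/L / 1.61 × 10⁴ = 0.0488 mg/L = 48.8 μg/L.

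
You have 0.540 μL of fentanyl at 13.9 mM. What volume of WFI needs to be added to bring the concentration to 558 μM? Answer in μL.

558 μM = 0.558 mM.
V₂ = C₁V₁/C₂ = 13.9 × 0.540 / 0.558 = 13.5 μL.
Diluent to add = V₂ − V₁ = 13.5 − 0.540 = 12.9 μL.

12.9 μL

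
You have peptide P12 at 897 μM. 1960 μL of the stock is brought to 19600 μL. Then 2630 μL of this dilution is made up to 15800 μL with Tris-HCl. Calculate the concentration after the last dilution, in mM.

0.0149 mM

Overall dilution factor = 10 × 6.008 = 60.1.
897 μM / 60.1 = 14.9 μM = 0.0149 mM.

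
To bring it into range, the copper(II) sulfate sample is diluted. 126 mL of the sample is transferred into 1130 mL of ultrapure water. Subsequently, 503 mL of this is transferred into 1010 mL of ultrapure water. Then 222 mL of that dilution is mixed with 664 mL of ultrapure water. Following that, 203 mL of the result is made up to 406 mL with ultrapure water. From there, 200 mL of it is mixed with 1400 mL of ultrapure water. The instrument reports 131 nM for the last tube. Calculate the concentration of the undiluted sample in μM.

Overall dilution factor = 9.968 × 3.008 × 3.991 × 2 × 8 = 1915.
Original = 131 nM × 1915 = 2.51 × 10⁵ nM = 251 μM.

251 μM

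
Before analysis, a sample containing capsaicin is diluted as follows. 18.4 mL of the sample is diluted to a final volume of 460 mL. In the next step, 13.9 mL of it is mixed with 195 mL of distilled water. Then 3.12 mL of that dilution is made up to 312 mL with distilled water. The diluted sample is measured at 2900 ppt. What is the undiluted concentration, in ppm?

109 ppm

Overall dilution factor = 25 × 15.03 × 100 = 3.76 × 10⁴.
Original = 2900 ppt × 3.76 × 10⁴ = 1.09 × 10⁸ ppt = 109 ppm.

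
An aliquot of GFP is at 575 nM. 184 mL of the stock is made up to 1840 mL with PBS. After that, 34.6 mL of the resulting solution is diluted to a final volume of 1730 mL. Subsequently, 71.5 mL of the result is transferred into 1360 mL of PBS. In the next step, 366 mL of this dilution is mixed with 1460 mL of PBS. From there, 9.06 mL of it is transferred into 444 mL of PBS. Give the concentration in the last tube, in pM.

0.230 pM

Overall dilution factor = 10 × 50 × 20.02 × 4.989 × 50.01 = 2.50 × 10⁶.
575 nM / 2.50 × 10⁶ = 2.30 × 10⁻⁴ nM = 0.230 pM.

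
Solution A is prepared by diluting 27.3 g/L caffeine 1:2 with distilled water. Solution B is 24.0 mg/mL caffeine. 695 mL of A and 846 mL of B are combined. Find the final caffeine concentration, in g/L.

19.3 g/L

C_A = 27.3 g/L / 2 = 13.7 g/L.
C_B = 24.0 mg/mL = 24.0 g/L.
C_mix = (C_A·V_A + C_B·V_B)/(V_A + V_B) = (13.7×695 + 24.0×846) / 1541 = 19.3 g/L.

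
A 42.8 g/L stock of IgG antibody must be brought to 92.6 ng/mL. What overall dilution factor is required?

Factor = C₀/C_target = 42.8 g/L / 92.6 ng/mL = 4.62 × 10⁵.

4.62 × 10⁵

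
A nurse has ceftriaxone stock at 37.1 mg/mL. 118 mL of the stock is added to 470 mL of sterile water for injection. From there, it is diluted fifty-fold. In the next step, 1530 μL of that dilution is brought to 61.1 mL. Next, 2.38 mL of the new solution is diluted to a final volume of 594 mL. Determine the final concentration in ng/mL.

Overall dilution factor = 4.983 × 50 × 39.93 × 249.6 = 2.48 × 10⁶.
37.1 mg/mL / 2.48 × 10⁶ = 1.49 × 10⁻⁵ mg/mL = 14.9 ng/mL.

14.9 ng/mL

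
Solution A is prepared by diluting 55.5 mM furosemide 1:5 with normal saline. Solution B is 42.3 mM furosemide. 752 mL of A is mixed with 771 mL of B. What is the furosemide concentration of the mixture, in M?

0.0269 M

C_A = 55.5 mM / 5 = 11.1 mM.
C_mix = (C_A·V_A + C_B·V_B)/(V_A + V_B) = (11.1×752 + 42.3×771) / 1523 = 26.9 mM = 0.0269 M.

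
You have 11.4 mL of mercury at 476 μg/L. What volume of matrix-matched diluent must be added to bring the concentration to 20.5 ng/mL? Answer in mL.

253 mL

20.5 ng/mL = 20.5 μg/L.
V₂ = C₁V₁/C₂ = 476 × 11.4 / 20.5 = 265 mL.
Diluent to add = V₂ − V₁ = 265 − 11.4 = 253 mL.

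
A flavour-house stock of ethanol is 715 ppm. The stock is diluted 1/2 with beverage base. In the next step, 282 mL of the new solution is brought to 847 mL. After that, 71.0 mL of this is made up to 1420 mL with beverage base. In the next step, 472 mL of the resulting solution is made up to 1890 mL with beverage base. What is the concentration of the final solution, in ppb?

1490 ppb

Overall dilution factor = 2 × 3.004 × 20 × 4.004 = 481.
715 ppm / 481 = 1.49 ppm = 1490 ppb.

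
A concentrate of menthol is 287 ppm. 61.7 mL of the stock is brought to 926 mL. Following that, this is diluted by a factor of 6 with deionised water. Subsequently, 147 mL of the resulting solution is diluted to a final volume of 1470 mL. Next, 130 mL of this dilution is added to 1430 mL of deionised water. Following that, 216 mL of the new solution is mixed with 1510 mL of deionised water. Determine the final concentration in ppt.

Overall dilution factor = 15.01 × 6 × 10 × 12 × 7.991 = 8.63 × 10⁴.
287 ppm / 8.63 × 10⁴ = 3.32 × 10⁻³ ppm = 3320 ppt.

3320 ppt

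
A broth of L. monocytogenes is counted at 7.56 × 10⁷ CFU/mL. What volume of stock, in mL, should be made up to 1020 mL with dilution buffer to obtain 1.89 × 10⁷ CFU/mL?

V₁ = C₂V₂/C₁ = 1.89 × 10⁷ × 1020 / 7.56 × 10⁷ = 255 mL.

255 mL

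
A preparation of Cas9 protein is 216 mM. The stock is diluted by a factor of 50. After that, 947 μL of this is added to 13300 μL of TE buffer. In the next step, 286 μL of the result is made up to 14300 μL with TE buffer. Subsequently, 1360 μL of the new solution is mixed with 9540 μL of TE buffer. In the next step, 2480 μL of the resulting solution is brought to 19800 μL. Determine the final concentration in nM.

89.8 nM

Overall dilution factor = 50 × 15.04 × 50 × 8.015 × 7.984 = 2.41 × 10⁶.
216 mM / 2.41 × 10⁶ = 8.98 × 10⁻⁵ mM = 89.8 nM.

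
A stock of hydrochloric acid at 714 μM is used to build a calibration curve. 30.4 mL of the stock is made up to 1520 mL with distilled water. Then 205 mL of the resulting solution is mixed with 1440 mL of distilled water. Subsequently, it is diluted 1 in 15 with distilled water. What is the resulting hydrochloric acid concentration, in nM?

119 nM

Overall dilution factor = 50 × 8.024 × 15 = 6018.
714 μM / 6018 = 0.119 μM = 119 nM.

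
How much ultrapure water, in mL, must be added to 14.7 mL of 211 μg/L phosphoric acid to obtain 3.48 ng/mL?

877 mL

3.48 ng/mL = 3.48 μg/L.
V₂ = C₁V₁/C₂ = 211 × 14.7 / 3.48 = 891 mL.
Diluent to add = V₂ − V₁ = 891 − 14.7 = 877 mL.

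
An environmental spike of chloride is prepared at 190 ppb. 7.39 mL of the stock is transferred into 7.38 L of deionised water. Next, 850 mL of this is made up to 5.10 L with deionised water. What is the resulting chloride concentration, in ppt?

31.7 ppt

Overall dilution factor = 999.6 × 6 = 5998.
190 ppb / 5998 = 0.0317 ppb = 31.7 ppt.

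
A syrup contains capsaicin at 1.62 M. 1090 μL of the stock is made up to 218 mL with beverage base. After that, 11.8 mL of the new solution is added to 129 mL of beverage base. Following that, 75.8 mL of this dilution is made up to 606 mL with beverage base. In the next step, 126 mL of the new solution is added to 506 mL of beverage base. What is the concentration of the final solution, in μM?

Overall dilution factor = 200 × 11.93 × 7.995 × 5.016 = 9.57 × 10⁴.
1.62 M / 9.57 × 10⁴ = 1.69 × 10⁻⁵ M = 16.9 μM.

16.9 μM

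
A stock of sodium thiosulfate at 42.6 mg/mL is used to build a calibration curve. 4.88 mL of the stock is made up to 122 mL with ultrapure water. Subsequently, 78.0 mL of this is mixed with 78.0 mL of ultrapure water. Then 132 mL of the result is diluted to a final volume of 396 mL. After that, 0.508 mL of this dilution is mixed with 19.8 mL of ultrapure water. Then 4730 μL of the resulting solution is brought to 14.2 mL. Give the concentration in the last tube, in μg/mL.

2.37 μg/mL

Overall dilution factor = 25 × 2 × 3 × 39.98 × 3.002 = 1.80 × 10⁴.
42.6 mg/mL / 1.80 × 10⁴ = 2.37 × 10⁻³ mg/mL = 2.37 μg/mL.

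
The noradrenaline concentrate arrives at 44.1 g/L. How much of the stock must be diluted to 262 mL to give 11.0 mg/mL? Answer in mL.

65.4 mL

11.0 mg/mL = 11.0 g/L.
V₁ = C₂V₂/C₁ = 11.0 × 262 / 44.1 = 65.4 mL.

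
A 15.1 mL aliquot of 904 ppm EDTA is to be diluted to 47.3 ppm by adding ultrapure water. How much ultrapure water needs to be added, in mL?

V₂ = C₁V₁/C₂ = 904 × 15.1 / 47.3 = 289 mL.
Diluent to add = V₂ − V₁ = 289 − 15.1 = 273 mL.

273 mL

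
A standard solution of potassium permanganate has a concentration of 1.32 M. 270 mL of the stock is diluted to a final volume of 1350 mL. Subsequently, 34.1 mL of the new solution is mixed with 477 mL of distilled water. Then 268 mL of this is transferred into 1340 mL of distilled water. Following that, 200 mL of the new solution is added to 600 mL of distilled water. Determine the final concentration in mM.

Overall dilution factor = 5 × 14.99 × 6 × 4 = 1799.
1.32 M / 1799 = 7.34 × 10⁻⁴ M = 0.734 mM.

0.734 mM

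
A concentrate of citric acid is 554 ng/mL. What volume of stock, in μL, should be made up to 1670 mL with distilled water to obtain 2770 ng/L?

8350 μL

2770 ng/L = 2.77 ng/mL.
V₁ = C₂V₂/C₁ = 2.77 × 1670 / 554 = 8.35 mL = 8350 μL.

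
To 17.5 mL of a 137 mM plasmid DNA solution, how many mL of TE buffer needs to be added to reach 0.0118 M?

0.0118 M = 11.8 mM.
V₂ = C₁V₁/C₂ = 137 × 17.5 / 11.8 = 203 mL.
Diluent to add = V₂ − V₁ = 203 − 17.5 = 186 mL.

186 mL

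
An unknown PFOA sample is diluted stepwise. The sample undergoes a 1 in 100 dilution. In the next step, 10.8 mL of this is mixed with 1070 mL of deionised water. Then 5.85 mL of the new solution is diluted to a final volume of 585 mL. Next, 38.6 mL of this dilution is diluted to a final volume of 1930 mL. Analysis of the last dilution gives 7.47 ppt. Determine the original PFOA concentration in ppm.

Overall dilution factor = 100 × 100.1 × 100 × 50 = 5.00 × 10⁷.
Original = 7.47 ppt × 5.00 × 10⁷ = 3.74 × 10⁸ ppt = 374 ppm.

374 ppm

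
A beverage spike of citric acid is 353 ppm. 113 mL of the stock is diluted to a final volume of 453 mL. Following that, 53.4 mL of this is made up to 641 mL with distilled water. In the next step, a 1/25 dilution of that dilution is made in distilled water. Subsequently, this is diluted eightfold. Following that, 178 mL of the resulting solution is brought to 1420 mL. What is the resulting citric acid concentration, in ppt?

4600 ppt

Overall dilution factor = 4.009 × 12.00 × 25 × 8 × 7.978 = 7.68 × 10⁴.
353 ppm / 7.68 × 10⁴ = 4.60 × 10⁻³ ppm = 4600 ppt.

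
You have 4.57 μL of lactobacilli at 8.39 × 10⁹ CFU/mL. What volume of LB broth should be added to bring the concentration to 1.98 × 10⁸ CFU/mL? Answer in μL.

V₂ = C₁V₁/C₂ = 8.39 × 10⁹ × 4.57 / 1.98 × 10⁸ = 194 μL.
Diluent to add = V₂ − V₁ = 194 − 4.57 = 189 μL.

189 μL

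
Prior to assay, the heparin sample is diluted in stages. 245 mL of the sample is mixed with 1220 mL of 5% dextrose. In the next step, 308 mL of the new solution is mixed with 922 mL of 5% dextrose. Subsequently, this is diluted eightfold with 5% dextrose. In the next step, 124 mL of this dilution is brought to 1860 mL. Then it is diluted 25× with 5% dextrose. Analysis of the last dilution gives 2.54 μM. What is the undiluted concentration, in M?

0.182 M

Overall dilution factor = 5.980 × 3.994 × 8 × 15 × 25 = 7.16 × 10⁴.
Original = 2.54 μM × 7.16 × 10⁴ = 1.82 × 10⁵ μM = 0.182 M.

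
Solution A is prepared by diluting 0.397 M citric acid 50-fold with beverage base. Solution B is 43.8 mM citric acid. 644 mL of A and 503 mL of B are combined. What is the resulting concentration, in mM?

23.7 mM

C_A = 0.397 M / 50 = 7.94 × 10⁻³ M.
C_B = 43.8 mM = 0.0438 M.
C_mix = (C_A·V_A + C_B·V_B)/(V_A + V_B) = (7.94 × 10⁻³×644 + 0.0438×503) / 1147 = 0.0237 M = 23.7 mM.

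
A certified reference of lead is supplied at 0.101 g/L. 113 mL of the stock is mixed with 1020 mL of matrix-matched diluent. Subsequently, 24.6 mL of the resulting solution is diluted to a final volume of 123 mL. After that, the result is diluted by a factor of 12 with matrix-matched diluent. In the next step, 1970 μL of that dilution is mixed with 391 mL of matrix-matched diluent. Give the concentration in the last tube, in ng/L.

842 ng/L

Overall dilution factor = 10.03 × 5 × 12 × 199.5 = 1.20 × 10⁵.
0.101 g/L / 1.20 × 10⁵ = 8.42 × 10⁻⁷ g/L = 842 ng/L.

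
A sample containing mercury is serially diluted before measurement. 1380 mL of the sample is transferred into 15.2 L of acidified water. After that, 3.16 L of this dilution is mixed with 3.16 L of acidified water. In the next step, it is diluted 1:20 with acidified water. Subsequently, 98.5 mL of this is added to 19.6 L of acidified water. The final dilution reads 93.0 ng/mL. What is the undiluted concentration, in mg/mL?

Overall dilution factor = 12.01 × 2 × 20 × 200.0 = 9.61 × 10⁴.
Original = 93.0 ng/mL × 9.61 × 10⁴ = 8.94 × 10⁶ ng/mL = 8.94 mg/mL.

8.94 mg/mL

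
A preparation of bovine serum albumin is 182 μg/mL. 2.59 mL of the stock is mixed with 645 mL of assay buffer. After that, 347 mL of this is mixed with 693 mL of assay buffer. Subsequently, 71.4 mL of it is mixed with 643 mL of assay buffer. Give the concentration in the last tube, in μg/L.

Overall dilution factor = 250.0 × 2.997 × 10.01 = 7498.
182 μg/mL / 7498 = 0.0243 μg/mL = 24.3 μg/L.

24.3 μg/L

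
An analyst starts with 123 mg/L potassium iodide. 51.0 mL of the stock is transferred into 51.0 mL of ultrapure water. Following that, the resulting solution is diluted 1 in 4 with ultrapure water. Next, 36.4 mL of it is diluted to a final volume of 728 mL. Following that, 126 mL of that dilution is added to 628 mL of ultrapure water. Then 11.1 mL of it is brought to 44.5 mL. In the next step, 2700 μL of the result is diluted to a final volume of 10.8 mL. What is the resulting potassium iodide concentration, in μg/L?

8.01 μg/L

Overall dilution factor = 2 × 4 × 20 × 5.984 × 4.009 × 4 = 1.54 × 10⁴.
123 mg/L / 1.54 × 10⁴ = 8.01 × 10⁻³ mg/L = 8.01 μg/L.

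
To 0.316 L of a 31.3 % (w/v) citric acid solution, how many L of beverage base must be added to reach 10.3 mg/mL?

9.29 L

10.3 mg/mL = 1.03 % (w/v).
V₂ = C₁V₁/C₂ = 31.3 × 0.316 / 1.03 = 9.60 L.
Diluent to add = V₂ − V₁ = 9.60 − 0.316 = 9.29 L.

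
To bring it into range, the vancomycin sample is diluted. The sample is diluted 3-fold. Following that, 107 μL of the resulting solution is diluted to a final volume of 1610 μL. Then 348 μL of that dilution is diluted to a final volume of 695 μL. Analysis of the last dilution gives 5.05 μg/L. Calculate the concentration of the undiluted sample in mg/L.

0.455 mg/L

Overall dilution factor = 3 × 15.05 × 1.997 = 90.2.
Original = 5.05 μg/L × 90.2 = 455 μg/L = 0.455 mg/L.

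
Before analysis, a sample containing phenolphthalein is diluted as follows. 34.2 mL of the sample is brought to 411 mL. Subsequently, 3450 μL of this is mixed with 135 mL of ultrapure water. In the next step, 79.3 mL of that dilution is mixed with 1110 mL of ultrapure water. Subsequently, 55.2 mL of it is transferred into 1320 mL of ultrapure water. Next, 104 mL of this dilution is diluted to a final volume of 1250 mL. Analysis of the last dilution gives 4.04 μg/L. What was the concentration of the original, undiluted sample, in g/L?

Overall dilution factor = 12.02 × 40.13 × 15.00 × 24.91 × 12.02 = 2.17 × 10⁶.
Original = 4.04 μg/L × 2.17 × 10⁶ = 8.75 × 10⁶ μg/L = 8.75 g/L.

8.75 g/L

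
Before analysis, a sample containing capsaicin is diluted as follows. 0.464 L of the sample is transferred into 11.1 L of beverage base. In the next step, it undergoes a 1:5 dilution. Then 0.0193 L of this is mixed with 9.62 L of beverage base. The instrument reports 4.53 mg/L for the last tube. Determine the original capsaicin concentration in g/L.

282 g/L

Overall dilution factor = 24.92 × 5 × 499.4 = 6.22 × 10⁴.
Original = 4.53 mg/L × 6.22 × 10⁴ = 2.82 × 10⁵ mg/L = 282 g/L.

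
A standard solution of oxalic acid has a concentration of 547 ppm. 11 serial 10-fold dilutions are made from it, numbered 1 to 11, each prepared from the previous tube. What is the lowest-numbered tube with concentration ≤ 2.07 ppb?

Tube n has concentration 547 ppm / 10ⁿ.
Need 10ⁿ ≥ 547 ppm / 2.07 ppb = 2.64 × 10⁵, so n ≥ 5.42.
First such tube: n = 6.

tube 6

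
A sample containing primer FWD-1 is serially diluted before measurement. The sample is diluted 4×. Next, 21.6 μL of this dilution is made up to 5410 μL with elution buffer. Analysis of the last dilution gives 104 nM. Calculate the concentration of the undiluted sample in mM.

Overall dilution factor = 4 × 250.5 = 1002.
Original = 104 nM × 1002 = 1.04 × 10⁵ nM = 0.104 mM.

0.104 mM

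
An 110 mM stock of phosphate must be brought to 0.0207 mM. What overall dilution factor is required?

5310

Factor = C₀/C_target = 110 mM / 0.0207 mM = 5310.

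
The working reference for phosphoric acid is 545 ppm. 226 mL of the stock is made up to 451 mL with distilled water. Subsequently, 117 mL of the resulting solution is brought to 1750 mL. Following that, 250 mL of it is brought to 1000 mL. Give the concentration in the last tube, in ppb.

4560 ppb

Overall dilution factor = 1.996 × 14.96 × 4 = 119.
545 ppm / 119 = 4.56 ppm = 4560 ppb.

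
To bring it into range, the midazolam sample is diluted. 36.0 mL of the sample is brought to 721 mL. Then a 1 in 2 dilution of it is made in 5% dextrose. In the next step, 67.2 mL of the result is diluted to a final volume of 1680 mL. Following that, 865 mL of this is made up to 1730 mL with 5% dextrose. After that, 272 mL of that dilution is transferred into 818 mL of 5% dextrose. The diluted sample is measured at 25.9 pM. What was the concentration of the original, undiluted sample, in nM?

208 nM

Overall dilution factor = 20.03 × 2 × 25 × 2 × 4.007 = 8026.
Original = 25.9 pM × 8026 = 2.08 × 10⁵ pM = 208 nM.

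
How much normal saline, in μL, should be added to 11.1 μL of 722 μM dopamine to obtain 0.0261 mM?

296 μL

0.0261 mM = 26.1 μM.
V₂ = C₁V₁/C₂ = 722 × 11.1 / 26.1 = 307 μL.
Diluent to add = V₂ − V₁ = 307 − 11.1 = 296 μL.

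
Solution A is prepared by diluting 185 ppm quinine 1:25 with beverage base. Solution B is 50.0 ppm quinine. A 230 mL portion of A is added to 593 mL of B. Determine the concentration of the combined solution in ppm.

38.1 ppm

C_A = 185 ppm / 25 = 7.40 ppm.
C_mix = (C_A·V_A + C_B·V_B)/(V_A + V_B) = (7.40×230 + 50.0×593) / 823.0 = 38.1 ppm.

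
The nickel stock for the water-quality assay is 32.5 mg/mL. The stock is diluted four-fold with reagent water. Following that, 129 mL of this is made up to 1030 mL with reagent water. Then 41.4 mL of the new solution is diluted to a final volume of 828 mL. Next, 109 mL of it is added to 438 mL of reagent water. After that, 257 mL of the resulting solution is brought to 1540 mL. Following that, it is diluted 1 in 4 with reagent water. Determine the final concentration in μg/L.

423 μg/L

Overall dilution factor = 4 × 7.984 × 20 × 5.018 × 5.992 × 4 = 7.68 × 10⁴.
32.5 mg/mL / 7.68 × 10⁴ = 4.23 × 10⁻⁴ mg/mL = 423 μg/L.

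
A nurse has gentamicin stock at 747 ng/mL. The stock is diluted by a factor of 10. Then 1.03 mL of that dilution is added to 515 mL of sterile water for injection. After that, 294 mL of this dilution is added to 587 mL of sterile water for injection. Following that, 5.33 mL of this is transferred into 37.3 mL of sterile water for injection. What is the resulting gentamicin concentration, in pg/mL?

Overall dilution factor = 10 × 501 × 2.997 × 7.998 = 1.20 × 10⁵.
747 ng/mL / 1.20 × 10⁵ = 6.22 × 10⁻³ ng/mL = 6.22 pg/mL.

6.22 pg/mL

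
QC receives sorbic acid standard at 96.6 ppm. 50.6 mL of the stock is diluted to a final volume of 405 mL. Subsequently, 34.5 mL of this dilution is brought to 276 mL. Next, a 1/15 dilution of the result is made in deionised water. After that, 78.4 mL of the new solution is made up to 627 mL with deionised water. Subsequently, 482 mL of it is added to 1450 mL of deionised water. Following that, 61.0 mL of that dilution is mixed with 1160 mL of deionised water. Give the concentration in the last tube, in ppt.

Overall dilution factor = 8.004 × 8 × 15 × 7.997 × 4.008 × 20.02 = 6.16 × 10⁵.
96.6 ppm / 6.16 × 10⁵ = 1.57 × 10⁻⁴ ppm = 157 ppt.

157 ppt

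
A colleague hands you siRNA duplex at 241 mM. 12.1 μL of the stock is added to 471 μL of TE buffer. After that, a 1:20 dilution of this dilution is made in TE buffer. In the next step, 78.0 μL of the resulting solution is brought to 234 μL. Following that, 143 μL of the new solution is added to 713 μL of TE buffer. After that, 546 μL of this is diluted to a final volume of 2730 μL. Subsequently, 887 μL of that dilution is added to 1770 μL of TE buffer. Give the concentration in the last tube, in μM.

Overall dilution factor = 39.93 × 20 × 3 × 5.986 × 5 × 2.995 = 2.15 × 10⁵.
241 mM / 2.15 × 10⁵ = 1.12 × 10⁻³ mM = 1.12 μM.

1.12 μM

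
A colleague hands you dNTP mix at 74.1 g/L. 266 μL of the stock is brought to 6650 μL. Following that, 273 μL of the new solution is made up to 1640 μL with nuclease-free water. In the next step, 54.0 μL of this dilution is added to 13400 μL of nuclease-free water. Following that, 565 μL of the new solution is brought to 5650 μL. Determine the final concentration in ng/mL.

198 ng/mL

Overall dilution factor = 25 × 6.007 × 249.1 × 10 = 3.74 × 10⁵.
74.1 g/L / 3.74 × 10⁵ = 1.98 × 10⁻⁴ g/L = 198 ng/mL.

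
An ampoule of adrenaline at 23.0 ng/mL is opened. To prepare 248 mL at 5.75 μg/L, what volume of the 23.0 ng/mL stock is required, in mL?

62.0 mL

5.75 μg/L = 5.75 ng/mL.
V₁ = C₂V₂/C₁ = 5.75 × 248 / 23.0 = 62.0 mL.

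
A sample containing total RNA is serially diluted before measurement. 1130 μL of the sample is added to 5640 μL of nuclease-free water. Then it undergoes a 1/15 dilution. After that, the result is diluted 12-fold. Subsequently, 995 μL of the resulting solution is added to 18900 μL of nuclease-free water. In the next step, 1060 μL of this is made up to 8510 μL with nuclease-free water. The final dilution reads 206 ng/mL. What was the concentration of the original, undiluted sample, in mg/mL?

Overall dilution factor = 5.991 × 15 × 12 × 19.99 × 8.028 = 1.73 × 10⁵.
Original = 206 ng/mL × 1.73 × 10⁵ = 3.57 × 10⁷ ng/mL = 35.7 mg/mL.

35.7 mg/mL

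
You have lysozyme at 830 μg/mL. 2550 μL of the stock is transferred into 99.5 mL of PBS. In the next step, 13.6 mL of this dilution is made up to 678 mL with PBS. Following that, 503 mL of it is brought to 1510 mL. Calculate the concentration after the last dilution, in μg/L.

Overall dilution factor = 40.02 × 49.85 × 3.002 = 5989.
830 μg/mL / 5989 = 0.139 μg/mL = 139 μg/L.

139 μg/L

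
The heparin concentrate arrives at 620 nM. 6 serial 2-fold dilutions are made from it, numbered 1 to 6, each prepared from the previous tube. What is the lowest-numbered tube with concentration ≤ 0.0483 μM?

Tube n has concentration 620 nM / 2ⁿ.
Need 2ⁿ ≥ 620 nM / 0.0483 μM = 12.8, so n ≥ 3.68.
First such tube: n = 4.

tube 4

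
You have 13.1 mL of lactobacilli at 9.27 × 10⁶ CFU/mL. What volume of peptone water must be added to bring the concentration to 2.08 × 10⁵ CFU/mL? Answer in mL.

V₂ = C₁V₁/C₂ = 9.27 × 10⁶ × 13.1 / 2.08 × 10⁵ = 584 mL.
Diluent to add = V₂ − V₁ = 584 − 13.1 = 571 mL.

571 mL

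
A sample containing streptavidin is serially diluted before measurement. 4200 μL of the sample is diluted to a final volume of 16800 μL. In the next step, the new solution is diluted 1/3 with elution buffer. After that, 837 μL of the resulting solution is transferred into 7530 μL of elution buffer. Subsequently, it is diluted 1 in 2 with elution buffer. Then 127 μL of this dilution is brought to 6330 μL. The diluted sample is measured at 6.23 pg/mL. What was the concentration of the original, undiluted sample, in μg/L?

74.5 μg/L

Overall dilution factor = 4 × 3 × 9.996 × 2 × 49.84 = 1.20 × 10⁴.
Original = 6.23 pg/mL × 1.20 × 10⁴ = 7.45 × 10⁴ pg/mL = 74.5 μg/L.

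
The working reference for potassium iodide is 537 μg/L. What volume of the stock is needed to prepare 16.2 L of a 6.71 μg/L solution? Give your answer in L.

V₁ = C₂V₂/C₁ = 6.71 × 16.2 / 537 = 0.202 L.

0.202 L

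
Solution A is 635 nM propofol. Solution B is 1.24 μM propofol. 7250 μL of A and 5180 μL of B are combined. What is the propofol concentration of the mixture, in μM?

C_B = 1.24 μM = 1240 nM.
C_mix = (C_A·V_A + C_B·V_B)/(V_A + V_B) = (635×7250 + 1240×5180) / 12430 = 887 nM = 0.887 μM.

0.887 μM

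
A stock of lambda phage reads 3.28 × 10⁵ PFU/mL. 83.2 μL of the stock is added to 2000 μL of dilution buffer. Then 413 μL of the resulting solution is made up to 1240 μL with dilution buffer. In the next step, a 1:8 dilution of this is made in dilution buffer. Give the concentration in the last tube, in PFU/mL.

Overall dilution factor = 25.04 × 3.002 × 8 = 601.
3.28 × 10⁵ PFU/mL / 601 = 545 PFU/mL.

545 PFU/mL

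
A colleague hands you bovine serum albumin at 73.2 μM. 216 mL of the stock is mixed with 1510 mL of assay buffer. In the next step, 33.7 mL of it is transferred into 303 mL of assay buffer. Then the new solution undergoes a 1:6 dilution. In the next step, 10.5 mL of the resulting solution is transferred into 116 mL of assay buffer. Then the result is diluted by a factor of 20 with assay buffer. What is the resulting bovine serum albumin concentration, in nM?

0.634 nM

Overall dilution factor = 7.991 × 9.991 × 6 × 12.05 × 20 = 1.15 × 10⁵.
73.2 μM / 1.15 × 10⁵ = 6.34 × 10⁻⁴ μM = 0.634 nM.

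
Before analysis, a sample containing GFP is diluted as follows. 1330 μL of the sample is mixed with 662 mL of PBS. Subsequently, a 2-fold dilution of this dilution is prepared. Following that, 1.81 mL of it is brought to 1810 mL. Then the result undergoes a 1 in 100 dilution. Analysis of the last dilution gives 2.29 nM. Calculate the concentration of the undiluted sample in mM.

228 mM

Overall dilution factor = 498.7 × 2 × 1000 × 100 = 9.97 × 10⁷.
Original = 2.29 nM × 9.97 × 10⁷ = 2.28 × 10⁸ nM = 228 mM.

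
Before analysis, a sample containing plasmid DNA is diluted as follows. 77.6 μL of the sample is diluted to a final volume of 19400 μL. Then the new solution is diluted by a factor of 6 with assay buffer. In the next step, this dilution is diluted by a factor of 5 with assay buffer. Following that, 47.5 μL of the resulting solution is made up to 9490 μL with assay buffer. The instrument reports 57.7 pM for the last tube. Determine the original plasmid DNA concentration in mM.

Overall dilution factor = 250 × 6 × 5 × 199.8 = 1.50 × 10⁶.
Original = 57.7 pM × 1.50 × 10⁶ = 8.65 × 10⁷ pM = 0.0865 mM.

0.0865 mM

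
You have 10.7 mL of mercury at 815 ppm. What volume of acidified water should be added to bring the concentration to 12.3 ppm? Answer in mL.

V₂ = C₁V₁/C₂ = 815 × 10.7 / 12.3 = 709 mL.
Diluent to add = V₂ − V₁ = 709 − 10.7 = 698 mL.

698 mL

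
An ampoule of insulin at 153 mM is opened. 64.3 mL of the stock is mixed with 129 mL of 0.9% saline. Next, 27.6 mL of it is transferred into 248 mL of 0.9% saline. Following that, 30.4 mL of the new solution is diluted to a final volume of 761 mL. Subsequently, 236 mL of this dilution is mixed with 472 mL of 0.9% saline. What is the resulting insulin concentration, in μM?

67.9 μM

Overall dilution factor = 3.006 × 9.986 × 25.03 × 3 = 2254.
153 mM / 2254 = 0.0679 mM = 67.9 μM.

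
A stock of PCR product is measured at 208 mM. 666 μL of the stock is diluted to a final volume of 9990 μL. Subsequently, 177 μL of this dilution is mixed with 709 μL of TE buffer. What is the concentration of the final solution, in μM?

2770 μM

Overall dilution factor = 15 × 5.006 = 75.1.
208 mM / 75.1 = 2.77 mM = 2770 μM.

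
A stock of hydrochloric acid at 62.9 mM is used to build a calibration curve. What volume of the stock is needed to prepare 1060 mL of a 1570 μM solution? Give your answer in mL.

1570 μM = 1.57 mM.
V₁ = C₂V₂/C₁ = 1.57 × 1060 / 62.9 = 26.5 mL.

26.5 mL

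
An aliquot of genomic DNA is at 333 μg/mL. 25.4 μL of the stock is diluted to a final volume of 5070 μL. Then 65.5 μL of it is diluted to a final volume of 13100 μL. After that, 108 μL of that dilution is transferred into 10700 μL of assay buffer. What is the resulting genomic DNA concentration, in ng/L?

83.4 ng/L

Overall dilution factor = 199.6 × 200 × 100.1 = 4.00 × 10⁶.
333 μg/mL / 4.00 × 10⁶ = 8.34 × 10⁻⁵ μg/mL = 83.4 ng/L.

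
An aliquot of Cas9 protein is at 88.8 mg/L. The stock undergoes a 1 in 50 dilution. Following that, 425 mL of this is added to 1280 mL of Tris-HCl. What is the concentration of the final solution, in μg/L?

Overall dilution factor = 50 × 4.012 = 201.
88.8 mg/L / 201 = 0.443 mg/L = 443 μg/L.

443 μg/L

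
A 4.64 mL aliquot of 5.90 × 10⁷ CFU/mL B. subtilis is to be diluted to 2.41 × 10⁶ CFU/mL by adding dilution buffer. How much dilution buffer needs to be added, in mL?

109 mL

V₂ = C₁V₁/C₂ = 5.90 × 10⁷ × 4.64 / 2.41 × 10⁶ = 114 mL.
Diluent to add = V₂ − V₁ = 114 − 4.64 = 109 mL.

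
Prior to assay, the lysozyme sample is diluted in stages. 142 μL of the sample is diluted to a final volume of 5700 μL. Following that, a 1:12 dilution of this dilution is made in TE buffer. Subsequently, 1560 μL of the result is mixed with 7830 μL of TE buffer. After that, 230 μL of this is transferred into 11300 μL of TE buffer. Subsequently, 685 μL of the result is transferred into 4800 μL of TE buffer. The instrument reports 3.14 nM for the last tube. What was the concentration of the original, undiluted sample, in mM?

Overall dilution factor = 40.14 × 12 × 6.019 × 50.13 × 8.007 = 1.16 × 10⁶.
Original = 3.14 nM × 1.16 × 10⁶ = 3.65 × 10⁶ nM = 3.65 mM.

3.65 mM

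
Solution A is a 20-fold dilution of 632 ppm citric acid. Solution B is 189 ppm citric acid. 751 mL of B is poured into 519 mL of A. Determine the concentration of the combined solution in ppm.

C_A = 632 ppm / 20 = 31.6 ppm.
C_mix = (C_A·V_A + C_B·V_B)/(V_A + V_B) = (31.6×519 + 189×751) / 1270 = 125 ppm.

125 ppm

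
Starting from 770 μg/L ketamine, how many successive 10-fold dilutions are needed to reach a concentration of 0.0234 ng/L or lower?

8

Need 10ⁿ ≥ 3.29 × 10⁷, so n ≥ log(3.29 × 10⁷)/log(10) = 7.52.
Minimum whole steps: n = 8.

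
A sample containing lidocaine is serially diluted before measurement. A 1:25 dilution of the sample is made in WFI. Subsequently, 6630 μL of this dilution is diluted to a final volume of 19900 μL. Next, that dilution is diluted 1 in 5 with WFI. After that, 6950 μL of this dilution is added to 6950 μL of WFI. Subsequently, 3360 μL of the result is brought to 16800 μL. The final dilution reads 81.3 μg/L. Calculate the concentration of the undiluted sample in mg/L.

Overall dilution factor = 25 × 3.002 × 5 × 2 × 5 = 3752.
Original = 81.3 μg/L × 3752 = 3.05 × 10⁵ μg/L = 305 mg/L.

305 mg/L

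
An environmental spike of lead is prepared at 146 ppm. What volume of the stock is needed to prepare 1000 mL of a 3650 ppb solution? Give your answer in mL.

3650 ppb = 3.65 ppm.
V₁ = C₂V₂/C₁ = 3.65 × 1000 / 146 = 25.0 mL.

25.0 mL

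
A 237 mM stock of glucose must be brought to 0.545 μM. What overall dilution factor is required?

Factor = C₀/C_target = 237 mM / 0.545 μM = 4.35 × 10⁵.

4.35 × 10⁵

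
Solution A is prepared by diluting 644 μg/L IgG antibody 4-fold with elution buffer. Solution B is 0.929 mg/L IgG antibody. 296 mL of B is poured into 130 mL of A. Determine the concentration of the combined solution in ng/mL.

C_A = 644 μg/L / 4 = 161 μg/L.
C_B = 0.929 mg/L = 929 μg/L.
C_mix = (C_A·V_A + C_B·V_B)/(V_A + V_B) = (161×130 + 929×296) / 426.0 = 695 μg/L = 695 ng/mL.

695 ng/mL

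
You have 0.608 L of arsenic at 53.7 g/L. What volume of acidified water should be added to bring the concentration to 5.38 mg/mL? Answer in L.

5.46 L

5.38 mg/mL = 5.38 g/L.
V₂ = C₁V₁/C₂ = 53.7 × 0.608 / 5.38 = 6.07 L.
Diluent to add = V₂ − V₁ = 6.07 − 0.608 = 5.46 L.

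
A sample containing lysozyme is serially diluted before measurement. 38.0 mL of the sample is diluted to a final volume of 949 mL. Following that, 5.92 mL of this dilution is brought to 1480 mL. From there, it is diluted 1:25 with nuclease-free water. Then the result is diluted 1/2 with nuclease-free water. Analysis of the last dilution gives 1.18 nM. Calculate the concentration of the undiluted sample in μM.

368 μM

Overall dilution factor = 24.97 × 250 × 25 × 2 = 3.12 × 10⁵.
Original = 1.18 nM × 3.12 × 10⁵ = 3.68 × 10⁵ nM = 368 μM.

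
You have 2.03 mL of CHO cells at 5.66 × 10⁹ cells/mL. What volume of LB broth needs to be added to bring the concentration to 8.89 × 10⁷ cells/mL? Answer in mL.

127 mL

V₂ = C₁V₁/C₂ = 5.66 × 10⁹ × 2.03 / 8.89 × 10⁷ = 129 mL.
Diluent to add = V₂ − V₁ = 129 − 2.03 = 127 mL.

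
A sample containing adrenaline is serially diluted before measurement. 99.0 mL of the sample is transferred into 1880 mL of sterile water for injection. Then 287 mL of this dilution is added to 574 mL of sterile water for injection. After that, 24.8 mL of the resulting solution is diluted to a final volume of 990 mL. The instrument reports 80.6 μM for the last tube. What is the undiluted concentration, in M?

Overall dilution factor = 19.99 × 3 × 39.92 = 2394.
Original = 80.6 μM × 2394 = 1.93 × 10⁵ μM = 0.193 M.

0.193 M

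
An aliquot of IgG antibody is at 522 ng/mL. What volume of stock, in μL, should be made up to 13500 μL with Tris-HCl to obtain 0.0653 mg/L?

0.0653 mg/L = 65.3 ng/mL.
V₁ = C₂V₂/C₁ = 65.3 × 13500 / 522 = 1689 μL.

1690 μL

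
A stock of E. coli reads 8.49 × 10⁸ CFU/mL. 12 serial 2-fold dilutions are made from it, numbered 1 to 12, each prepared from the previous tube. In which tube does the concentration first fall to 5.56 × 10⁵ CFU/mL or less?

tube 11

Tube n has concentration 8.49 × 10⁸ CFU/mL / 2ⁿ.
Need 2ⁿ ≥ 8.49 × 10⁸ CFU/mL / 5.56 × 10⁵ CFU/mL = 1527, so n ≥ 10.58.
First such tube: n = 11.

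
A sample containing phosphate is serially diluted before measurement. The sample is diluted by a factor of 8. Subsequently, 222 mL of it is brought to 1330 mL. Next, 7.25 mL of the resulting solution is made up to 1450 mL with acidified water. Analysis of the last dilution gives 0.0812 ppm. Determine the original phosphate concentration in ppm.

Overall dilution factor = 8 × 5.991 × 200 = 9586.
Original = 0.0812 ppm × 9586 = 778 ppm.

778 ppm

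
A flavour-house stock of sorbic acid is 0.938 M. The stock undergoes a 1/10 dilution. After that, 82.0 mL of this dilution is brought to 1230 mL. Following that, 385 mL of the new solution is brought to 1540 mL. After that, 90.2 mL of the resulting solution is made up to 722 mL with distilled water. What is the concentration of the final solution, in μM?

195 μM

Overall dilution factor = 10 × 15 × 4 × 8.004 = 4803.
0.938 M / 4803 = 1.95 × 10⁻⁴ M = 195 μM.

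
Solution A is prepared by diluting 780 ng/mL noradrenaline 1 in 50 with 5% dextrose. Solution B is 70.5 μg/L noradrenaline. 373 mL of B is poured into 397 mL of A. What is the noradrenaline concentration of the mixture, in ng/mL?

C_A = 780 ng/mL / 50 = 15.6 ng/mL.
C_B = 70.5 μg/L = 70.5 ng/mL.
C_mix = (C_A·V_A + C_B·V_B)/(V_A + V_B) = (15.6×397 + 70.5×373) / 770.0 = 42.2 ng/mL.

42.2 ng/mL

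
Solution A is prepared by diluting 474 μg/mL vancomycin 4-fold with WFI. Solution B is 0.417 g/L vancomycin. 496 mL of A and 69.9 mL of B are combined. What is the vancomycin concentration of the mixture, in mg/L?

155 mg/L

C_A = 474 μg/mL / 4 = 118 μg/mL.
C_B = 0.417 g/L = 417 μg/mL.
C_mix = (C_A·V_A + C_B·V_B)/(V_A + V_B) = (118×496 + 417×69.9) / 565.9 = 155 μg/mL = 155 mg/L.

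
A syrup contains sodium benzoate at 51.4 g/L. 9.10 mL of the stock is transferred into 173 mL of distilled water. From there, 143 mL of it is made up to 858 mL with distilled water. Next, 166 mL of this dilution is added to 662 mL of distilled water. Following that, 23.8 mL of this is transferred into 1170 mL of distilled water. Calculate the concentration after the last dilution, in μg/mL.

1.71 μg/mL

Overall dilution factor = 20.01 × 6 × 4.988 × 50.16 = 3.00 × 10⁴.
51.4 g/L / 3.00 × 10⁴ = 1.71 × 10⁻³ g/L = 1.71 μg/mL.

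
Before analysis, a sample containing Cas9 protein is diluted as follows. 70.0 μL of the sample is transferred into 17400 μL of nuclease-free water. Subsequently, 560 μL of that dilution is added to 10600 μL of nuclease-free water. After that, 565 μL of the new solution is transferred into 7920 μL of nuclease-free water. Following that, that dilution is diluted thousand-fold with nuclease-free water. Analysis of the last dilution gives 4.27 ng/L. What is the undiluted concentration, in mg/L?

Overall dilution factor = 249.6 × 19.93 × 15.02 × 1000 = 7.47 × 10⁷.
Original = 4.27 ng/L × 7.47 × 10⁷ = 3.19 × 10⁸ ng/L = 319 mg/L.

319 mg/L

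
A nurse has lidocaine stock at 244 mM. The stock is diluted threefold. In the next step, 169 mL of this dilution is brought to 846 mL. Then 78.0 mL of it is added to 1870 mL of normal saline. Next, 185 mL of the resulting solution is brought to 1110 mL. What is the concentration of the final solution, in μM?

108 μM

Overall dilution factor = 3 × 5.006 × 24.97 × 6 = 2250.
244 mM / 2250 = 0.108 mM = 108 μM.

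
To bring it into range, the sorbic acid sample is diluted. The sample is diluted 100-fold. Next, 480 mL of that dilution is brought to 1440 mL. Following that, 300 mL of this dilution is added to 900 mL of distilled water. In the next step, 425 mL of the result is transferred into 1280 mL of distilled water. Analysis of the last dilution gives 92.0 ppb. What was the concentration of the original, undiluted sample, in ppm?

443 ppm

Overall dilution factor = 100 × 3 × 4 × 4.012 = 4814.
Original = 92.0 ppb × 4814 = 4.43 × 10⁵ ppb = 443 ppm.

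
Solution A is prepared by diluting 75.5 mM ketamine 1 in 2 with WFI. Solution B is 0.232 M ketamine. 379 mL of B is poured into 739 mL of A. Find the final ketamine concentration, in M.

C_A = 75.5 mM / 2 = 37.8 mM.
C_B = 0.232 M = 232 mM.
C_mix = (C_A·V_A + C_B·V_B)/(V_A + V_B) = (37.8×739 + 232×379) / 1118 = 104 mM = 0.104 M.

0.104 M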